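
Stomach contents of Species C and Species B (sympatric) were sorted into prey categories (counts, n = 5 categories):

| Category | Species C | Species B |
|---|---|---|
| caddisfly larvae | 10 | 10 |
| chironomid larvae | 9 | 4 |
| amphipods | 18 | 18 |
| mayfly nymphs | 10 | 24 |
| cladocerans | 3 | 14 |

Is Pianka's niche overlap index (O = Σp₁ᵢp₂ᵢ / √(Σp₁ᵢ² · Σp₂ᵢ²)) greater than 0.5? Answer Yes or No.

Yes

Proportions for Species C (n=50): 10/50=0.2000, 9/50=0.1800, 18/50=0.3600, 10/50=0.2000, 3/50=0.0600
Proportions for Species B (n=70): 10/70=0.1429, 4/70=0.0571, 18/70=0.2571, 24/70=0.3429, 14/70=0.2000
Σ p₁ᵢp₂ᵢ = 0.028580 + 0.010278 + 0.092556 + 0.068580 + 0.012000 = 0.211994
Σp_1ᵢ² = 0.2000² + 0.1800² + 0.3600² + 0.2000² + 0.0600² = 0.040000 + 0.032400 + 0.129600 + 0.040000 + 0.003600 = 0.245600
Σp_2ᵢ² = 0.1429² + 0.0571² + 0.2571² + 0.3429² + 0.2000² = 0.020420 + 0.003260 + 0.066100 + 0.117580 + 0.040000 = 0.247360
O = 0.211994 / √(0.245600 × 0.247360) = 0.211994 / 0.2464784 = 0.8601
O = 0.8601 > 0.5 → Yes.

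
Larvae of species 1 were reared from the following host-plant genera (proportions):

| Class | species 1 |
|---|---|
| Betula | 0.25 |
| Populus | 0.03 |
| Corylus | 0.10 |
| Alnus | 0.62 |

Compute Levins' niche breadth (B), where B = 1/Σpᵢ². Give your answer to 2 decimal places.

2.18

Σpᵢ² = 0.25² + 0.03² + 0.10² + 0.62² = 0.0625 + 0.0009 + 0.0100 + 0.3844 = 0.4578
B = 1 / 0.4578 = 2.1844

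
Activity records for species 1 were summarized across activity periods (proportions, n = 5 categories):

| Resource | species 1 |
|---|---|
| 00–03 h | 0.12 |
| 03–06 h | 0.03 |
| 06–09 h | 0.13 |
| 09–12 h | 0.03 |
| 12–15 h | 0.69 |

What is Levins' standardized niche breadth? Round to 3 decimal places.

0.241

Σpᵢ² = 0.12² + 0.03² + 0.13² + 0.03² + 0.69² = 0.0144 + 0.0009 + 0.0169 + 0.0009 + 0.4761 = 0.5092
B = 1 / 0.5092 = 1.96386
Bₛ = (B − 1)/(n − 1) = (1.96386 − 1)/(5 − 1) = 0.96386/4 = 0.24097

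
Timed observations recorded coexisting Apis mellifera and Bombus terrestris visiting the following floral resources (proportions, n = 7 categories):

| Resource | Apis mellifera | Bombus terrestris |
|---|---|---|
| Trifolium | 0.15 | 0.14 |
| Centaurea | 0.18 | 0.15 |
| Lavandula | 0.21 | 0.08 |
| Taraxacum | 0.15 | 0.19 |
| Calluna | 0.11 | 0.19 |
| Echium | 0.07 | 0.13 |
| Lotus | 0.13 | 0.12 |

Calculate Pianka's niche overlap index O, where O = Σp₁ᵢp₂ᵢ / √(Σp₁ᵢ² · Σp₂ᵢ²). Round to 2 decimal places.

0.90

Σ p₁ᵢp₂ᵢ = 0.0210 + 0.0270 + 0.0168 + 0.0285 + 0.0209 + 0.0091 + 0.0156 = 0.1389
Σp_1ᵢ² = 0.15² + 0.18² + 0.21² + 0.15² + 0.11² + 0.07² + 0.13² = 0.0225 + 0.0324 + 0.0441 + 0.0225 + 0.0121 + 0.0049 + 0.0169 = 0.1554
Σp_2ᵢ² = 0.14² + 0.15² + 0.08² + 0.19² + 0.19² + 0.13² + 0.12² = 0.0196 + 0.0225 + 0.0064 + 0.0361 + 0.0361 + 0.0169 + 0.0144 = 0.1520
O = 0.1389 / √(0.1554 × 0.1520) = 0.1389 / 0.15369 = 0.9038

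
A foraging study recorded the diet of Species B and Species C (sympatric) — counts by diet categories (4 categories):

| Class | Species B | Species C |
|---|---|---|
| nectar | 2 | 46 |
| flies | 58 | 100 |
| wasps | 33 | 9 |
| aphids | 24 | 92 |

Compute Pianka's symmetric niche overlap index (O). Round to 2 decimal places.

Proportions for Species B (n=117): 2/117=0.0171, 58/117=0.4957, 33/117=0.2821, 24/117=0.2051
Proportions for Species C (n=247): 46/247=0.1862, 100/247=0.4049, 9/247=0.0364, 92/247=0.3725
Σ p₁ᵢp₂ᵢ = 0.003184 + 0.200709 + 0.010268 + 0.076400 = 0.290561
Σp_1ᵢ² = 0.0171² + 0.4957² + 0.2821² + 0.2051² = 0.000292 + 0.245718 + 0.079580 + 0.042066 = 0.367656
Σp_2ᵢ² = 0.1862² + 0.4049² + 0.0364² + 0.3725² = 0.034670 + 0.163944 + 0.001325 + 0.138756 = 0.338695
O = 0.290561 / √(0.367656 × 0.338695) = 0.290561 / 0.3528785 = 0.8234

0.82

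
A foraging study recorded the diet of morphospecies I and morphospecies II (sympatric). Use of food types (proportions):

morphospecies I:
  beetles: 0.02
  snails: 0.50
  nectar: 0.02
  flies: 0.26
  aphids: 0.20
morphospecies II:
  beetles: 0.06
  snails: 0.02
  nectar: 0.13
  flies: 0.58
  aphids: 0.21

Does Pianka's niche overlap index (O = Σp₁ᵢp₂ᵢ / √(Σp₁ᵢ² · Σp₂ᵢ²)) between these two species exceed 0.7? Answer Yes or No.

Σ p₁ᵢp₂ᵢ = 0.0012 + 0.0100 + 0.0026 + 0.1508 + 0.0420 = 0.2066
Σp_1ᵢ² = 0.02² + 0.50² + 0.02² + 0.26² + 0.20² = 0.0004 + 0.2500 + 0.0004 + 0.0676 + 0.0400 = 0.3584
Σp_2ᵢ² = 0.06² + 0.02² + 0.13² + 0.58² + 0.21² = 0.0036 + 0.0004 + 0.0169 + 0.3364 + 0.0441 = 0.4014
O = 0.2066 / √(0.3584 × 0.4014) = 0.2066 / 0.37929 = 0.5447
O = 0.5447 < 0.7 → No.

No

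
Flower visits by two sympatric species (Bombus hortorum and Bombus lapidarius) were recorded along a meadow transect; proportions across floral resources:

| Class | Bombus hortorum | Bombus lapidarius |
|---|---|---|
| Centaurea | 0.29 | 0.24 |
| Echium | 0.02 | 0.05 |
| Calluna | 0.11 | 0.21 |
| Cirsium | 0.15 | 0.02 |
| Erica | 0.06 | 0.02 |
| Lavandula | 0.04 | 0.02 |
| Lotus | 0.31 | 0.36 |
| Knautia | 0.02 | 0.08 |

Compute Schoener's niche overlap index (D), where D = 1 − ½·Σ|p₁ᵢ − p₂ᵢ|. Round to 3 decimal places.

Σ|p₁ᵢ − p₂ᵢ| = 0.05 + 0.03 + 0.10 + 0.13 + 0.04 + 0.02 + 0.05 + 0.06 = 0.48
D = 1 − ½ × 0.48 = 1 − 0.240 = 0.76000

0.760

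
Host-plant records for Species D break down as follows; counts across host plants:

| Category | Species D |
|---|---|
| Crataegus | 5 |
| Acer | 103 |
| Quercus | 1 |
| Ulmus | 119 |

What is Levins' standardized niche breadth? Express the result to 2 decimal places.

0.37

Proportions for Species D (n=228): 5/228=0.0219, 103/228=0.4518, 1/228=0.0044, 119/228=0.5219
Σpᵢ² = 0.0219² + 0.4518² + 0.0044² + 0.5219² = 0.000480 + 0.204123 + 0.000019 + 0.272380 = 0.477002
B = 1 / 0.477002 = 2.0964
Bₛ = (B − 1)/(n − 1) = (2.0964 − 1)/(4 − 1) = 1.0964/3 = 0.3655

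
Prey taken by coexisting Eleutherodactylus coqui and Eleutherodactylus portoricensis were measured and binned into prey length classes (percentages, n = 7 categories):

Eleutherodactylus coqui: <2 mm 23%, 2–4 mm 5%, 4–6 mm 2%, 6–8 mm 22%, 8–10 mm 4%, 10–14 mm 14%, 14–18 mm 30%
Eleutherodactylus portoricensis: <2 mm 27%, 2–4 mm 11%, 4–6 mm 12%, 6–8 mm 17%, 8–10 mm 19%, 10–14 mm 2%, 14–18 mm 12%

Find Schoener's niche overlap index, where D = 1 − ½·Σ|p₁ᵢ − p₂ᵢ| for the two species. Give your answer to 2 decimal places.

Convert percentages to proportions (divide by 100).
Σ|p₁ᵢ − p₂ᵢ| = 0.04 + 0.06 + 0.10 + 0.05 + 0.15 + 0.12 + 0.18 = 0.70
D = 1 − ½ × 0.70 = 1 − 0.350 = 0.6500

0.65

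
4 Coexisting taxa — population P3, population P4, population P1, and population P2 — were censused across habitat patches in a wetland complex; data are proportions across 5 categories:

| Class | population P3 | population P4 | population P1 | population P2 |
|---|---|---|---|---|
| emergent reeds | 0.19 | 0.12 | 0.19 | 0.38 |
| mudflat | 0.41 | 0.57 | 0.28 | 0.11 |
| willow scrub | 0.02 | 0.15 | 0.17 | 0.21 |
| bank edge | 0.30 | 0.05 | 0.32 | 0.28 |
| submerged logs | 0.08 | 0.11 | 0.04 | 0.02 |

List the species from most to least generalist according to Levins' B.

population P1 > population P2 > population P3 > population P4

Σp_P3ᵢ² = 0.19² + 0.41² + 0.02² + 0.30² + 0.08² = 0.0361 + 0.1681 + 0.0004 + 0.0900 + 0.0064 = 0.3010
B_P3 = 1 / 0.3010 = 3.3223
Σp_P4ᵢ² = 0.12² + 0.57² + 0.15² + 0.05² + 0.11² = 0.0144 + 0.3249 + 0.0225 + 0.0025 + 0.0121 = 0.3764
B_P4 = 1 / 0.3764 = 2.6567
Σp_P1ᵢ² = 0.19² + 0.28² + 0.17² + 0.32² + 0.04² = 0.0361 + 0.0784 + 0.0289 + 0.1024 + 0.0016 = 0.2474
B_P1 = 1 / 0.2474 = 4.0420
Σp_P2ᵢ² = 0.38² + 0.11² + 0.21² + 0.28² + 0.02² = 0.1444 + 0.0121 + 0.0441 + 0.0784 + 0.0004 = 0.2794
B_P2 = 1 / 0.2794 = 3.5791
Ranking by B (broadest → narrowest): population P1 (4.04) > population P2 (3.58) > population P3 (3.32) > population P4 (2.66)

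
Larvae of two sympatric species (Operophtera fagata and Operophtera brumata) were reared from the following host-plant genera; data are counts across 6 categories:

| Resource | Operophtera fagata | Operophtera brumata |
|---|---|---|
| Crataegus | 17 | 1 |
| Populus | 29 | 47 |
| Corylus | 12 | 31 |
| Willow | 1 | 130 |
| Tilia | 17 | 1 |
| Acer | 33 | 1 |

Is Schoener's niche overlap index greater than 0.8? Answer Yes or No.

No

Proportions for Operophtera fagata (n=109): 17/109=0.1560, 29/109=0.2661, 12/109=0.1101, 1/109=0.0092, 17/109=0.1560, 33/109=0.3028
Proportions for Operophtera brumata (n=211): 1/211=0.0047, 47/211=0.2227, 31/211=0.1469, 130/211=0.6161, 1/211=0.0047, 1/211=0.0047
Σ|p₁ᵢ − p₂ᵢ| = 0.1513 + 0.0434 + 0.0368 + 0.6069 + 0.1513 + 0.2981 = 1.2878
D = 1 − ½ × 1.2878 = 1 − 0.64390 = 0.35610
D = 0.35610 < 0.8 → No.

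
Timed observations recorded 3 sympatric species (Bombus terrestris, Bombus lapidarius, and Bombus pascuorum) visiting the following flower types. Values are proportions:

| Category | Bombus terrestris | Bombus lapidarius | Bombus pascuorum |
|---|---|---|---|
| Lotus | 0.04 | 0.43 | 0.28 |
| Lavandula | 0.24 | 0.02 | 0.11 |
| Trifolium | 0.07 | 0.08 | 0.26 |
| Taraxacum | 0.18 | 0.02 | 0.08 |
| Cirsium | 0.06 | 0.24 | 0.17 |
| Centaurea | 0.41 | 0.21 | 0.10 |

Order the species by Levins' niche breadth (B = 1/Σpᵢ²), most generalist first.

Σp_terrᵢ² = 0.04² + 0.24² + 0.07² + 0.18² + 0.06² + 0.41² = 0.0016 + 0.0576 + 0.0049 + 0.0324 + 0.0036 + 0.1681 = 0.2682
B_terr = 1 / 0.2682 = 3.7286
Σp_lapiᵢ² = 0.43² + 0.02² + 0.08² + 0.02² + 0.24² + 0.21² = 0.1849 + 0.0004 + 0.0064 + 0.0004 + 0.0576 + 0.0441 = 0.2938
B_lapi = 1 / 0.2938 = 3.4037
Σp_pascᵢ² = 0.28² + 0.11² + 0.26² + 0.08² + 0.17² + 0.10² = 0.0784 + 0.0121 + 0.0676 + 0.0064 + 0.0289 + 0.0100 = 0.2034
B_pasc = 1 / 0.2034 = 4.9164
Ranking by B (broadest → narrowest): Bombus pascuorum (4.92) > Bombus terrestris (3.73) > Bombus lapidarius (3.40)

Bombus pascuorum > Bombus terrestris > Bombus lapidarius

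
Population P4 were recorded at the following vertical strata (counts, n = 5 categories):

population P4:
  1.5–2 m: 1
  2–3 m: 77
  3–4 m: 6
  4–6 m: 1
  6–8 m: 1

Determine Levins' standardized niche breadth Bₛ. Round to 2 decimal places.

0.06

Proportions for population P4 (n=86): 1/86=0.0116, 77/86=0.8953, 6/86=0.0698, 1/86=0.0116, 1/86=0.0116
Σpᵢ² = 0.0116² + 0.8953² + 0.0698² + 0.0116² + 0.0116² = 0.000135 + 0.801562 + 0.004872 + 0.000135 + 0.000135 = 0.806839
B = 1 / 0.806839 = 1.2394
Bₛ = (B − 1)/(n − 1) = (1.2394 − 1)/(5 − 1) = 0.2394/4 = 0.0599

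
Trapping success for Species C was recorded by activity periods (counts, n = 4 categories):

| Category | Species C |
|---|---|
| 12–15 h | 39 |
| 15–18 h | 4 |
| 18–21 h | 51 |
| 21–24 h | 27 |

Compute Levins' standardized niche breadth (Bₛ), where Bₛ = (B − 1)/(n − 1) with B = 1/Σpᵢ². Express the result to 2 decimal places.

0.67

Proportions for Species C (n=121): 39/121=0.3223, 4/121=0.0331, 51/121=0.4215, 27/121=0.2231
Σpᵢ² = 0.3223² + 0.0331² + 0.4215² + 0.2231² = 0.103877 + 0.001096 + 0.177662 + 0.049774 = 0.332409
B = 1 / 0.332409 = 3.0083
Bₛ = (B − 1)/(n − 1) = (3.0083 − 1)/(4 − 1) = 2.0083/3 = 0.6694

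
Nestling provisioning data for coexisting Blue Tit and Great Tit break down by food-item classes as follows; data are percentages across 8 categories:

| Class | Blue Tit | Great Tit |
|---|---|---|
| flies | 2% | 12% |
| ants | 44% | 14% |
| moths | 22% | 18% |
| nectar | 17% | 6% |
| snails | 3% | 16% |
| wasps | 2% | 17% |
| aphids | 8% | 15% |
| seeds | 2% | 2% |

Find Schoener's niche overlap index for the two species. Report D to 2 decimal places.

0.55

Convert percentages to proportions (divide by 100).
Σ|p₁ᵢ − p₂ᵢ| = 0.10 + 0.30 + 0.04 + 0.11 + 0.13 + 0.15 + 0.07 + 0.00 = 0.90
D = 1 − ½ × 0.90 = 1 − 0.450 = 0.5500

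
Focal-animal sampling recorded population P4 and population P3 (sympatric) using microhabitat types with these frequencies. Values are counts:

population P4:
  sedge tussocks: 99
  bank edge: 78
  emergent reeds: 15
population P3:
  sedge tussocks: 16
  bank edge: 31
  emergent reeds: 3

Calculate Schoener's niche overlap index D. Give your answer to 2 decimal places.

0.79

Proportions for population P4 (n=192): 99/192=0.5156, 78/192=0.4063, 15/192=0.0781
Proportions for population P3 (n=50): 16/50=0.3200, 31/50=0.6200, 3/50=0.0600
Σ|p₁ᵢ − p₂ᵢ| = 0.1956 + 0.2137 + 0.0181 = 0.4274
D = 1 − ½ × 0.4274 = 1 − 0.21370 = 0.78630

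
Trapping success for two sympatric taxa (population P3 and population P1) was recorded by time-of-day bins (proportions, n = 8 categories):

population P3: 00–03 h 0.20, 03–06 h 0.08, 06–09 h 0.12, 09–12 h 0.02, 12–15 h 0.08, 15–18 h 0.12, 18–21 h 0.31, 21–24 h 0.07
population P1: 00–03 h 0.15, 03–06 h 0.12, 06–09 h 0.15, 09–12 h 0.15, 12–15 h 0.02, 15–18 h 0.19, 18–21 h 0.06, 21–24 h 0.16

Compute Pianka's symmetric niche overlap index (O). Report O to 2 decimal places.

0.70

Σ p₁ᵢp₂ᵢ = 0.0300 + 0.0096 + 0.0180 + 0.0030 + 0.0016 + 0.0228 + 0.0186 + 0.0112 = 0.1148
Σp_1ᵢ² = 0.20² + 0.08² + 0.12² + 0.02² + 0.08² + 0.12² + 0.31² + 0.07² = 0.0400 + 0.0064 + 0.0144 + 0.0004 + 0.0064 + 0.0144 + 0.0961 + 0.0049 = 0.1830
Σp_2ᵢ² = 0.15² + 0.12² + 0.15² + 0.15² + 0.02² + 0.19² + 0.06² + 0.16² = 0.0225 + 0.0144 + 0.0225 + 0.0225 + 0.0004 + 0.0361 + 0.0036 + 0.0256 = 0.1476
O = 0.1148 / √(0.1830 × 0.1476) = 0.1148 / 0.16435 = 0.6985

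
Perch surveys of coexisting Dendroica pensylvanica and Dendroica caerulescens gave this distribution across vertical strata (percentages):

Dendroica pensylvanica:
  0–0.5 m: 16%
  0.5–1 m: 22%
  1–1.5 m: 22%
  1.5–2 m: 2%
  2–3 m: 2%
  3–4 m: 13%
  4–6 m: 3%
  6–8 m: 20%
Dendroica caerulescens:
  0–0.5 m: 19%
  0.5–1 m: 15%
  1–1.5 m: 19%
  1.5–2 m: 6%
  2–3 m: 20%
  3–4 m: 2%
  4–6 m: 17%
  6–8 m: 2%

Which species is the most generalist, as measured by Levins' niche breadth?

Convert percentages to proportions (divide by 100).
Σp_pensᵢ² = 0.16² + 0.22² + 0.22² + 0.02² + 0.02² + 0.13² + 0.03² + 0.20² = 0.0256 + 0.0484 + 0.0484 + 0.0004 + 0.0004 + 0.0169 + 0.0009 + 0.0400 = 0.1810
B_pens = 1 / 0.1810 = 5.5249
Σp_caerᵢ² = 0.19² + 0.15² + 0.19² + 0.06² + 0.20² + 0.02² + 0.17² + 0.02² = 0.0361 + 0.0225 + 0.0361 + 0.0036 + 0.0400 + 0.0004 + 0.0289 + 0.0004 = 0.1680
B_caer = 1 / 0.1680 = 5.9524
Highest B → broadest niche (most generalist): Dendroica caerulescens (B = 5.95).

Dendroica caerulescens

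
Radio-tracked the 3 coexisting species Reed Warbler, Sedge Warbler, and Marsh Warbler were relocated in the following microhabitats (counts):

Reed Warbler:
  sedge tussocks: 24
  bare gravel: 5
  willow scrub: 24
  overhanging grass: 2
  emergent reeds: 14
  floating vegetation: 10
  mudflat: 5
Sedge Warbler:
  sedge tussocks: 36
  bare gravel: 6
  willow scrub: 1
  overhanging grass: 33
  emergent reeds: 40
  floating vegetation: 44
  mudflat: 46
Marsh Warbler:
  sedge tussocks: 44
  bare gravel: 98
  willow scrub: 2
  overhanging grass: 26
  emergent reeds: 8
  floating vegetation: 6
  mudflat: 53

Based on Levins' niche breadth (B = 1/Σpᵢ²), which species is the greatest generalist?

Proportions for Reed Warbler (n=84): 24/84=0.2857, 5/84=0.0595, 24/84=0.2857, 2/84=0.0238, 14/84=0.1667, 10/84=0.1190, 5/84=0.0595
Proportions for Sedge Warbler (n=206): 36/206=0.1748, 6/206=0.0291, 1/206=0.0049, 33/206=0.1602, 40/206=0.1942, 44/206=0.2136, 46/206=0.2233
Proportions for Marsh Warbler (n=237): 44/237=0.1857, 98/237=0.4135, 2/237=0.0084, 26/237=0.1097, 8/237=0.0338, 6/237=0.0253, 53/237=0.2236
Σp_Reedᵢ² = 0.2857² + 0.0595² + 0.2857² + 0.0238² + 0.1667² + 0.1190² + 0.0595² = 0.081624 + 0.003540 + 0.081624 + 0.000566 + 0.027789 + 0.014161 + 0.003540 = 0.212844
B_Reed = 1 / 0.212844 = 4.6983
Σp_Sedgᵢ² = 0.1748² + 0.0291² + 0.0049² + 0.1602² + 0.1942² + 0.2136² + 0.2233² = 0.030555 + 0.000847 + 0.000024 + 0.025664 + 0.037714 + 0.045625 + 0.049863 = 0.190292
B_Sedg = 1 / 0.190292 = 5.2551
Σp_Marsᵢ² = 0.1857² + 0.4135² + 0.0084² + 0.1097² + 0.0338² + 0.0253² + 0.2236² = 0.034484 + 0.170982 + 0.000071 + 0.012034 + 0.001142 + 0.000640 + 0.049997 = 0.269350
B_Mars = 1 / 0.269350 = 3.7126
Highest B → broadest niche (most generalist): Sedge Warbler (B = 5.26).

Sedge Warbler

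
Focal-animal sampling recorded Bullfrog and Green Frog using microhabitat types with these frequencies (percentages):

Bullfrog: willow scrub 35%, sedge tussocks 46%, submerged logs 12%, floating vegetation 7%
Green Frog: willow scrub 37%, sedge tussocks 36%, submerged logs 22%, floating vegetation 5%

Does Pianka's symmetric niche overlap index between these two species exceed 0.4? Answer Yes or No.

Convert percentages to proportions (divide by 100).
Σ p₁ᵢp₂ᵢ = 0.1295 + 0.1656 + 0.0264 + 0.0035 = 0.3250
Σp_1ᵢ² = 0.35² + 0.46² + 0.12² + 0.07² = 0.1225 + 0.2116 + 0.0144 + 0.0049 = 0.3534
Σp_2ᵢ² = 0.37² + 0.36² + 0.22² + 0.05² = 0.1369 + 0.1296 + 0.0484 + 0.0025 = 0.3174
O = 0.3250 / √(0.3534 × 0.3174) = 0.3250 / 0.33492 = 0.9704
O = 0.9704 > 0.4 → Yes.

Yes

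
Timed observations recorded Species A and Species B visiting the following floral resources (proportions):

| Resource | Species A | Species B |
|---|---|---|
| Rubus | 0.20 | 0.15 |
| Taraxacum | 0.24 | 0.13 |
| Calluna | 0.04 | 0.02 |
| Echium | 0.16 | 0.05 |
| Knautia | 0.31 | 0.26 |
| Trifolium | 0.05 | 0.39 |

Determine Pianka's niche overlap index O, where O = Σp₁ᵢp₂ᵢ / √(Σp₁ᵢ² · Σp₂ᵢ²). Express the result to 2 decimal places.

0.70

Σ p₁ᵢp₂ᵢ = 0.0300 + 0.0312 + 0.0008 + 0.0080 + 0.0806 + 0.0195 = 0.1701
Σp_1ᵢ² = 0.20² + 0.24² + 0.04² + 0.16² + 0.31² + 0.05² = 0.0400 + 0.0576 + 0.0016 + 0.0256 + 0.0961 + 0.0025 = 0.2234
Σp_2ᵢ² = 0.15² + 0.13² + 0.02² + 0.05² + 0.26² + 0.39² = 0.0225 + 0.0169 + 0.0004 + 0.0025 + 0.0676 + 0.1521 = 0.2620
O = 0.1701 / √(0.2234 × 0.2620) = 0.1701 / 0.24193 = 0.7031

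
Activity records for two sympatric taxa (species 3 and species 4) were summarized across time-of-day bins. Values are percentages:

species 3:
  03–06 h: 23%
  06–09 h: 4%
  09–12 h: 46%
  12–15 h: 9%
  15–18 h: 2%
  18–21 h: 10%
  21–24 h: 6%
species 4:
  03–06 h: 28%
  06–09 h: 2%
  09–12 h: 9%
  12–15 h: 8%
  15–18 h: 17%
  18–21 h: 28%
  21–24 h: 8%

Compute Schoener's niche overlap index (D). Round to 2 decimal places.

Convert percentages to proportions (divide by 100).
Σ|p₁ᵢ − p₂ᵢ| = 0.05 + 0.02 + 0.37 + 0.01 + 0.15 + 0.18 + 0.02 = 0.80
D = 1 − ½ × 0.80 = 1 − 0.400 = 0.6000

0.60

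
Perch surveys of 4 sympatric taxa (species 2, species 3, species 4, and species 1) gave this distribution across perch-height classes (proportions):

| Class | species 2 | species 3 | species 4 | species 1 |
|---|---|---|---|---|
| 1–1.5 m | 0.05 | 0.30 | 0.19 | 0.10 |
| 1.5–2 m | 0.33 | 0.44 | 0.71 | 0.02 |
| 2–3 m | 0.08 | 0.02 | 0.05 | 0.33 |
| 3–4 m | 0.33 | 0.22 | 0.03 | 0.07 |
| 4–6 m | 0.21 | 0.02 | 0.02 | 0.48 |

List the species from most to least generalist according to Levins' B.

Σp_2ᵢ² = 0.05² + 0.33² + 0.08² + 0.33² + 0.21² = 0.0025 + 0.1089 + 0.0064 + 0.1089 + 0.0441 = 0.2708
B_2 = 1 / 0.2708 = 3.6928
Σp_3ᵢ² = 0.30² + 0.44² + 0.02² + 0.22² + 0.02² = 0.0900 + 0.1936 + 0.0004 + 0.0484 + 0.0004 = 0.3328
B_3 = 1 / 0.3328 = 3.0048
Σp_4ᵢ² = 0.19² + 0.71² + 0.05² + 0.03² + 0.02² = 0.0361 + 0.5041 + 0.0025 + 0.0009 + 0.0004 = 0.5440
B_4 = 1 / 0.5440 = 1.8382
Σp_1ᵢ² = 0.10² + 0.02² + 0.33² + 0.07² + 0.48² = 0.0100 + 0.0004 + 0.1089 + 0.0049 + 0.2304 = 0.3546
B_1 = 1 / 0.3546 = 2.8201
Ranking by B (broadest → narrowest): species 2 (3.69) > species 3 (3.00) > species 1 (2.82) > species 4 (1.84)

species 2 > species 3 > species 1 > species 4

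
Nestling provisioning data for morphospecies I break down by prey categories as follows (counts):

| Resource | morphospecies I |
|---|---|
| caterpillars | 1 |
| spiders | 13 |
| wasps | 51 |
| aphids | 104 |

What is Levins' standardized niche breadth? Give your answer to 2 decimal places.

Proportions for morphospecies I (n=169): 1/169=0.0059, 13/169=0.0769, 51/169=0.3018, 104/169=0.6154
Σpᵢ² = 0.0059² + 0.0769² + 0.3018² + 0.6154² = 0.000035 + 0.005914 + 0.091083 + 0.378717 = 0.475749
B = 1 / 0.475749 = 2.1019
Bₛ = (B − 1)/(n − 1) = (2.1019 − 1)/(4 − 1) = 1.1019/3 = 0.3673

0.37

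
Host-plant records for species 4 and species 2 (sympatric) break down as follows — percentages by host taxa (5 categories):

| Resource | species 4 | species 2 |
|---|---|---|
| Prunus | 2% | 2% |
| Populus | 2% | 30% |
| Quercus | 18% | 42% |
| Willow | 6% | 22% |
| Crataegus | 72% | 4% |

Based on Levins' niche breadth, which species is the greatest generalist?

Convert percentages to proportions (divide by 100).
Σp_4ᵢ² = 0.02² + 0.02² + 0.18² + 0.06² + 0.72² = 0.0004 + 0.0004 + 0.0324 + 0.0036 + 0.5184 = 0.5552
B_4 = 1 / 0.5552 = 1.8012
Σp_2ᵢ² = 0.02² + 0.30² + 0.42² + 0.22² + 0.04² = 0.0004 + 0.0900 + 0.1764 + 0.0484 + 0.0016 = 0.3168
B_2 = 1 / 0.3168 = 3.1566
Highest B → broadest niche (most generalist): species 2 (B = 3.16).

species 2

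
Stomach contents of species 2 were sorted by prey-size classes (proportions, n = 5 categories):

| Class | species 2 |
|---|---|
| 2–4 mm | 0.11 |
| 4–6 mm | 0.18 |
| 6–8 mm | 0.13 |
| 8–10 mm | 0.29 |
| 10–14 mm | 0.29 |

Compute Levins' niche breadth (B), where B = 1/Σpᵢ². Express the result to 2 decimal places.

Σpᵢ² = 0.11² + 0.18² + 0.13² + 0.29² + 0.29² = 0.0121 + 0.0324 + 0.0169 + 0.0841 + 0.0841 = 0.2296
B = 1 / 0.2296 = 4.3554

4.36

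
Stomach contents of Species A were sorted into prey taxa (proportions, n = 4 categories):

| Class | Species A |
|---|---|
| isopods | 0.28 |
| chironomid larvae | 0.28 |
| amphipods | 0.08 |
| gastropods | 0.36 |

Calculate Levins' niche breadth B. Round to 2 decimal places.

3.42

Σpᵢ² = 0.28² + 0.28² + 0.08² + 0.36² = 0.0784 + 0.0784 + 0.0064 + 0.1296 = 0.2928
B = 1 / 0.2928 = 3.4153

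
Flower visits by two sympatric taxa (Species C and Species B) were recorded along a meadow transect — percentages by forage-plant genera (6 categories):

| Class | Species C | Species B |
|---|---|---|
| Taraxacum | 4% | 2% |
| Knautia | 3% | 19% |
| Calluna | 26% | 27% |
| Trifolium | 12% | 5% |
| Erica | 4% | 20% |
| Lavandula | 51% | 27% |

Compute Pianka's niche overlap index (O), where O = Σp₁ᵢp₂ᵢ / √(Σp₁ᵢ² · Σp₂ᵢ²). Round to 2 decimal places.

0.82

Convert percentages to proportions (divide by 100).
Σ p₁ᵢp₂ᵢ = 0.0008 + 0.0057 + 0.0702 + 0.0060 + 0.0080 + 0.1377 = 0.2284
Σp_1ᵢ² = 0.04² + 0.03² + 0.26² + 0.12² + 0.04² + 0.51² = 0.0016 + 0.0009 + 0.0676 + 0.0144 + 0.0016 + 0.2601 = 0.3462
Σp_2ᵢ² = 0.02² + 0.19² + 0.27² + 0.05² + 0.20² + 0.27² = 0.0004 + 0.0361 + 0.0729 + 0.0025 + 0.0400 + 0.0729 = 0.2248
O = 0.2284 / √(0.3462 × 0.2248) = 0.2284 / 0.27897 = 0.8187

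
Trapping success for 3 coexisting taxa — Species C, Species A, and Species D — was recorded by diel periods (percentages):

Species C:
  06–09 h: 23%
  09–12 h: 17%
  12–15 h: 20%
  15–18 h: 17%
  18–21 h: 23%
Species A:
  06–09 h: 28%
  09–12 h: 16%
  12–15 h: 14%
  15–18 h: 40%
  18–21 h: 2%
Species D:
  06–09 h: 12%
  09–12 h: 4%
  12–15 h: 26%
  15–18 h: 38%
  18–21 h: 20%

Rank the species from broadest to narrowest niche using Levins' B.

Convert percentages to proportions (divide by 100).
Σp_Cᵢ² = 0.23² + 0.17² + 0.20² + 0.17² + 0.23² = 0.0529 + 0.0289 + 0.0400 + 0.0289 + 0.0529 = 0.2036
B_C = 1 / 0.2036 = 4.9116
Σp_Aᵢ² = 0.28² + 0.16² + 0.14² + 0.40² + 0.02² = 0.0784 + 0.0256 + 0.0196 + 0.1600 + 0.0004 = 0.2840
B_A = 1 / 0.2840 = 3.5211
Σp_Dᵢ² = 0.12² + 0.04² + 0.26² + 0.38² + 0.20² = 0.0144 + 0.0016 + 0.0676 + 0.1444 + 0.0400 = 0.2680
B_D = 1 / 0.2680 = 3.7313
Ranking by B (broadest → narrowest): Species C (4.91) > Species D (3.73) > Species A (3.52)

Species C > Species D > Species A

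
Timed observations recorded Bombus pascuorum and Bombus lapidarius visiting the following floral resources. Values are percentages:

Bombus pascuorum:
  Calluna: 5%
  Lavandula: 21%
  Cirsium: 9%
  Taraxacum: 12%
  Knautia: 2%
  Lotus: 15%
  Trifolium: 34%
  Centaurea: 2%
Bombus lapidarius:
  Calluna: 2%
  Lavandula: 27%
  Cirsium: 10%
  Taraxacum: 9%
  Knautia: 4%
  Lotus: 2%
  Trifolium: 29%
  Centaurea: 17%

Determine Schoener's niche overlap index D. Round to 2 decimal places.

Convert percentages to proportions (divide by 100).
Σ|p₁ᵢ − p₂ᵢ| = 0.03 + 0.06 + 0.01 + 0.03 + 0.02 + 0.13 + 0.05 + 0.15 = 0.48
D = 1 − ½ × 0.48 = 1 − 0.240 = 0.7600

0.76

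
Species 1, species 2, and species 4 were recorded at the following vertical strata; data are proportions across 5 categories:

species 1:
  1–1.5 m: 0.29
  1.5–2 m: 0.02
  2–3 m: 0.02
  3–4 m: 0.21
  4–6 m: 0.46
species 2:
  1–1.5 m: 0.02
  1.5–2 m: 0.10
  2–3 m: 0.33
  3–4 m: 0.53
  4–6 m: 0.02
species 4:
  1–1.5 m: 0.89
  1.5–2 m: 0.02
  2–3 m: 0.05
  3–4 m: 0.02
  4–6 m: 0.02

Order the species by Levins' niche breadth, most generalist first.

Σp_1ᵢ² = 0.29² + 0.02² + 0.02² + 0.21² + 0.46² = 0.0841 + 0.0004 + 0.0004 + 0.0441 + 0.2116 = 0.3406
B_1 = 1 / 0.3406 = 2.9360
Σp_2ᵢ² = 0.02² + 0.10² + 0.33² + 0.53² + 0.02² = 0.0004 + 0.0100 + 0.1089 + 0.2809 + 0.0004 = 0.4006
B_2 = 1 / 0.4006 = 2.4963
Σp_4ᵢ² = 0.89² + 0.02² + 0.05² + 0.02² + 0.02² = 0.7921 + 0.0004 + 0.0025 + 0.0004 + 0.0004 = 0.7958
B_4 = 1 / 0.7958 = 1.2566
Ranking by B (broadest → narrowest): species 1 (2.94) > species 2 (2.50) > species 4 (1.26)

species 1 > species 2 > species 4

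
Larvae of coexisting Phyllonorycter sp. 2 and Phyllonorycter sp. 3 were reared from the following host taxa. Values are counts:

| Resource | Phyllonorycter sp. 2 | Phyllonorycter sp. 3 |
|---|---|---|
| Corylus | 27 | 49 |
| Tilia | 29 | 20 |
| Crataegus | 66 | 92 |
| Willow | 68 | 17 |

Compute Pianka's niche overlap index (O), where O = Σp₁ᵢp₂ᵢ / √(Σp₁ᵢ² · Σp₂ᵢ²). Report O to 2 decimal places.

0.83

Proportions for Phyllonorycter sp. 2 (n=190): 27/190=0.1421, 29/190=0.1526, 66/190=0.3474, 68/190=0.3579
Proportions for Phyllonorycter sp. 3 (n=178): 49/178=0.2753, 20/178=0.1124, 92/178=0.5169, 17/178=0.0955
Σ p₁ᵢp₂ᵢ = 0.039120 + 0.017152 + 0.179571 + 0.034179 = 0.270022
Σp_1ᵢ² = 0.1421² + 0.1526² + 0.3474² + 0.3579² = 0.020192 + 0.023287 + 0.120687 + 0.128092 = 0.292258
Σp_2ᵢ² = 0.2753² + 0.1124² + 0.5169² + 0.0955² = 0.075790 + 0.012634 + 0.267186 + 0.009120 = 0.364730
O = 0.270022 / √(0.292258 × 0.364730) = 0.270022 / 0.3264893 = 0.8270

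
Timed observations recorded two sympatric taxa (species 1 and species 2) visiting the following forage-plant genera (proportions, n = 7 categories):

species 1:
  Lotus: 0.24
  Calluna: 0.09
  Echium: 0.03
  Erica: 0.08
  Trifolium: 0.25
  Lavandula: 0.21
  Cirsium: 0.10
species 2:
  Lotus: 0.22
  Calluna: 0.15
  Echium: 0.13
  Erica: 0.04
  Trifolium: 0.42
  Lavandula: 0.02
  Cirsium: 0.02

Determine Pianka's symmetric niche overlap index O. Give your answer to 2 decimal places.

0.82

Σ p₁ᵢp₂ᵢ = 0.0528 + 0.0135 + 0.0039 + 0.0032 + 0.1050 + 0.0042 + 0.0020 = 0.1846
Σp_1ᵢ² = 0.24² + 0.09² + 0.03² + 0.08² + 0.25² + 0.21² + 0.10² = 0.0576 + 0.0081 + 0.0009 + 0.0064 + 0.0625 + 0.0441 + 0.0100 = 0.1896
Σp_2ᵢ² = 0.22² + 0.15² + 0.13² + 0.04² + 0.42² + 0.02² + 0.02² = 0.0484 + 0.0225 + 0.0169 + 0.0016 + 0.1764 + 0.0004 + 0.0004 = 0.2666
O = 0.1846 / √(0.1896 × 0.2666) = 0.1846 / 0.22483 = 0.8211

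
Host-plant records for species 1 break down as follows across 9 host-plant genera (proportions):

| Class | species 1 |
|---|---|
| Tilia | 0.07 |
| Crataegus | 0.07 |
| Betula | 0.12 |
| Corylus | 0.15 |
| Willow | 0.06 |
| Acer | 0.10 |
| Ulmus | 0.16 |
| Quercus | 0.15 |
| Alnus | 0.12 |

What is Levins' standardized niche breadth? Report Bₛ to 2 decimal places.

Σpᵢ² = 0.07² + 0.07² + 0.12² + 0.15² + 0.06² + 0.10² + 0.16² + 0.15² + 0.12² = 0.0049 + 0.0049 + 0.0144 + 0.0225 + 0.0036 + 0.0100 + 0.0256 + 0.0225 + 0.0144 = 0.1228
B = 1 / 0.1228 = 8.1433
Bₛ = (B − 1)/(n − 1) = (8.1433 − 1)/(9 − 1) = 7.1433/8 = 0.8929

0.89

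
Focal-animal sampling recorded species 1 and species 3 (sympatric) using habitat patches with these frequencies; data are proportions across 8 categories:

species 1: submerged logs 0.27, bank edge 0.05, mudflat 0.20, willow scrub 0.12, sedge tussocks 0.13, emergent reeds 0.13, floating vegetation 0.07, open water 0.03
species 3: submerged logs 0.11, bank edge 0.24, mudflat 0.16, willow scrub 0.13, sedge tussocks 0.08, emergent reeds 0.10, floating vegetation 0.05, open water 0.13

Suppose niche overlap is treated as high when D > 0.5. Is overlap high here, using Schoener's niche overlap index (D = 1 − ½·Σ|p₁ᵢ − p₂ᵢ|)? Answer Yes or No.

Yes

Σ|p₁ᵢ − p₂ᵢ| = 0.16 + 0.19 + 0.04 + 0.01 + 0.05 + 0.03 + 0.02 + 0.10 = 0.60
D = 1 − ½ × 0.60 = 1 − 0.300 = 0.7000
D = 0.7000 > 0.5 → Yes.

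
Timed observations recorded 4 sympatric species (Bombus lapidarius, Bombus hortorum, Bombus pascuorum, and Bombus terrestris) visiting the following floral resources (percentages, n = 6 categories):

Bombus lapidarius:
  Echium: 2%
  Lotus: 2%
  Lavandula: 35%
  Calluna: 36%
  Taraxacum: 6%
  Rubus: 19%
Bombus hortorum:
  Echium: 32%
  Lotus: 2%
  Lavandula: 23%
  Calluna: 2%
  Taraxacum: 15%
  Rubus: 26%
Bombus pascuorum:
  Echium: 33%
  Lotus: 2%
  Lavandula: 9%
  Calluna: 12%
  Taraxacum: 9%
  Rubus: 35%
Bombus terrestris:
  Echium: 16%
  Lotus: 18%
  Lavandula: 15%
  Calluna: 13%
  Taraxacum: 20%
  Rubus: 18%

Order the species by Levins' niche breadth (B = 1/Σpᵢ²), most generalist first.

Convert percentages to proportions (divide by 100).
Σp_lapiᵢ² = 0.02² + 0.02² + 0.35² + 0.36² + 0.06² + 0.19² = 0.0004 + 0.0004 + 0.1225 + 0.1296 + 0.0036 + 0.0361 = 0.2926
B_lapi = 1 / 0.2926 = 3.4176
Σp_hortᵢ² = 0.32² + 0.02² + 0.23² + 0.02² + 0.15² + 0.26² = 0.1024 + 0.0004 + 0.0529 + 0.0004 + 0.0225 + 0.0676 = 0.2462
B_hort = 1 / 0.2462 = 4.0617
Σp_pascᵢ² = 0.33² + 0.02² + 0.09² + 0.12² + 0.09² + 0.35² = 0.1089 + 0.0004 + 0.0081 + 0.0144 + 0.0081 + 0.1225 = 0.2624
B_pasc = 1 / 0.2624 = 3.8110
Σp_terrᵢ² = 0.16² + 0.18² + 0.15² + 0.13² + 0.20² + 0.18² = 0.0256 + 0.0324 + 0.0225 + 0.0169 + 0.0400 + 0.0324 = 0.1698
B_terr = 1 / 0.1698 = 5.8893
Ranking by B (broadest → narrowest): Bombus terrestris (5.89) > Bombus hortorum (4.06) > Bombus pascuorum (3.81) > Bombus lapidarius (3.42)

Bombus terrestris > Bombus hortorum > Bombus pascuorum > Bombus lapidarius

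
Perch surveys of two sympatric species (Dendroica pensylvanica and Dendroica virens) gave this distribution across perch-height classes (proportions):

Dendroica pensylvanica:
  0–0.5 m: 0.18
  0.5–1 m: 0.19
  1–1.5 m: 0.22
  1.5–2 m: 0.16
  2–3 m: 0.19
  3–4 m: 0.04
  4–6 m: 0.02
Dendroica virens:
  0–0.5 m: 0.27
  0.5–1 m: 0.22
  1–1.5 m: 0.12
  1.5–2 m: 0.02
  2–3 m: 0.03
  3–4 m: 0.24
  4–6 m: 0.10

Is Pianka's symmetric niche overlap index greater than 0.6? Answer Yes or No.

Yes

Σ p₁ᵢp₂ᵢ = 0.0486 + 0.0418 + 0.0264 + 0.0032 + 0.0057 + 0.0096 + 0.0020 = 0.1373
Σp_1ᵢ² = 0.18² + 0.19² + 0.22² + 0.16² + 0.19² + 0.04² + 0.02² = 0.0324 + 0.0361 + 0.0484 + 0.0256 + 0.0361 + 0.0016 + 0.0004 = 0.1806
Σp_2ᵢ² = 0.27² + 0.22² + 0.12² + 0.02² + 0.03² + 0.24² + 0.10² = 0.0729 + 0.0484 + 0.0144 + 0.0004 + 0.0009 + 0.0576 + 0.0100 = 0.2046
O = 0.1373 / √(0.1806 × 0.2046) = 0.1373 / 0.19223 = 0.7142
O = 0.7142 > 0.6 → Yes.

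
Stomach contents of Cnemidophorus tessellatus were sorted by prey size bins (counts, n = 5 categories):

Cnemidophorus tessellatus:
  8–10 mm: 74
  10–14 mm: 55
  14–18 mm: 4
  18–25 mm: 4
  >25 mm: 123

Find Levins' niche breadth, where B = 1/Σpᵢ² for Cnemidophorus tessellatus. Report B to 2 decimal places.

2.86

Proportions for Cnemidophorus tessellatus (n=260): 74/260=0.2846, 55/260=0.2115, 4/260=0.0154, 4/260=0.0154, 123/260=0.4731
Σpᵢ² = 0.2846² + 0.2115² + 0.0154² + 0.0154² + 0.4731² = 0.080997 + 0.044732 + 0.000237 + 0.000237 + 0.223824 = 0.350027
B = 1 / 0.350027 = 2.8569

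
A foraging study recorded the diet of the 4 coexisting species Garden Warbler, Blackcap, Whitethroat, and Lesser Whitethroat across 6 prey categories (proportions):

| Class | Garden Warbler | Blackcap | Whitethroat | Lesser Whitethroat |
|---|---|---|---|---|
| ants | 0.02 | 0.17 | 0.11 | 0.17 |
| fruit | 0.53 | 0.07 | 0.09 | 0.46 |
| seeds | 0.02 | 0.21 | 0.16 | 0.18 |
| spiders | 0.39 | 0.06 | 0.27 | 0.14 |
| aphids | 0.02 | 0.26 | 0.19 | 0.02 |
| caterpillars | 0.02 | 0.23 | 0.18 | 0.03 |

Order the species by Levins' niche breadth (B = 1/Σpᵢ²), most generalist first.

Σp_Gardᵢ² = 0.02² + 0.53² + 0.02² + 0.39² + 0.02² + 0.02² = 0.0004 + 0.2809 + 0.0004 + 0.1521 + 0.0004 + 0.0004 = 0.4346
B_Gard = 1 / 0.4346 = 2.3010
Σp_Blacᵢ² = 0.17² + 0.07² + 0.21² + 0.06² + 0.26² + 0.23² = 0.0289 + 0.0049 + 0.0441 + 0.0036 + 0.0676 + 0.0529 = 0.2020
B_Blac = 1 / 0.2020 = 4.9505
Σp_Whitᵢ² = 0.11² + 0.09² + 0.16² + 0.27² + 0.19² + 0.18² = 0.0121 + 0.0081 + 0.0256 + 0.0729 + 0.0361 + 0.0324 = 0.1872
B_Whit = 1 / 0.1872 = 5.3419
Σp_Lessᵢ² = 0.17² + 0.46² + 0.18² + 0.14² + 0.02² + 0.03² = 0.0289 + 0.2116 + 0.0324 + 0.0196 + 0.0004 + 0.0009 = 0.2938
B_Less = 1 / 0.2938 = 3.4037
Ranking by B (broadest → narrowest): Whitethroat (5.34) > Blackcap (4.95) > Lesser Whitethroat (3.40) > Garden Warbler (2.30)

Whitethroat > Blackcap > Lesser Whitethroat > Garden Warbler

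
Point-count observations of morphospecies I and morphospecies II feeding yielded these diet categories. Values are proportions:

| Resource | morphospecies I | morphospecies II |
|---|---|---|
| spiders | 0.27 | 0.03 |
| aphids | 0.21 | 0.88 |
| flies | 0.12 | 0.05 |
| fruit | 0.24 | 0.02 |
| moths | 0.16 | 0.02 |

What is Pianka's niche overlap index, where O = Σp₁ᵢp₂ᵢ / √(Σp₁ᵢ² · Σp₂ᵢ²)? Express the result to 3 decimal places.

0.506

Σ p₁ᵢp₂ᵢ = 0.0081 + 0.1848 + 0.0060 + 0.0048 + 0.0032 = 0.2069
Σp_1ᵢ² = 0.27² + 0.21² + 0.12² + 0.24² + 0.16² = 0.0729 + 0.0441 + 0.0144 + 0.0576 + 0.0256 = 0.2146
Σp_2ᵢ² = 0.03² + 0.88² + 0.05² + 0.02² + 0.02² = 0.0009 + 0.7744 + 0.0025 + 0.0004 + 0.0004 = 0.7786
O = 0.2069 / √(0.2146 × 0.7786) = 0.2069 / 0.408763 = 0.50616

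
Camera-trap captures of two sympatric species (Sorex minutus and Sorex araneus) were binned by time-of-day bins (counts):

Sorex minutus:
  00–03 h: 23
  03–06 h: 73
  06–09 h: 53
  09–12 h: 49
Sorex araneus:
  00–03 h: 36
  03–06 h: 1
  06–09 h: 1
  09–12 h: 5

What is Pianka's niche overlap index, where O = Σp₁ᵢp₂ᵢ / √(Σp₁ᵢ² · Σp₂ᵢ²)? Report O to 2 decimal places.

0.31

Proportions for Sorex minutus (n=198): 23/198=0.1162, 73/198=0.3687, 53/198=0.2677, 49/198=0.2475
Proportions for Sorex araneus (n=43): 36/43=0.8372, 1/43=0.0233, 1/43=0.0233, 5/43=0.1163
Σ p₁ᵢp₂ᵢ = 0.097283 + 0.008591 + 0.006237 + 0.028784 = 0.140895
Σp_1ᵢ² = 0.1162² + 0.3687² + 0.2677² + 0.2475² = 0.013502 + 0.135940 + 0.071663 + 0.061256 = 0.282361
Σp_2ᵢ² = 0.8372² + 0.0233² + 0.0233² + 0.1163² = 0.700904 + 0.000543 + 0.000543 + 0.013526 = 0.715516
O = 0.140895 / √(0.282361 × 0.715516) = 0.140895 / 0.4494817 = 0.3135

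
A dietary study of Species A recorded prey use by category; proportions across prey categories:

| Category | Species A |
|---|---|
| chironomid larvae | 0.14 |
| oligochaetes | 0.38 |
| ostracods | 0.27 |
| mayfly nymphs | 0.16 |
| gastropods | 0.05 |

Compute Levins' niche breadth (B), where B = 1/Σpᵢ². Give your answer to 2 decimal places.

3.77

Σpᵢ² = 0.14² + 0.38² + 0.27² + 0.16² + 0.05² = 0.0196 + 0.1444 + 0.0729 + 0.0256 + 0.0025 = 0.2650
B = 1 / 0.2650 = 3.7736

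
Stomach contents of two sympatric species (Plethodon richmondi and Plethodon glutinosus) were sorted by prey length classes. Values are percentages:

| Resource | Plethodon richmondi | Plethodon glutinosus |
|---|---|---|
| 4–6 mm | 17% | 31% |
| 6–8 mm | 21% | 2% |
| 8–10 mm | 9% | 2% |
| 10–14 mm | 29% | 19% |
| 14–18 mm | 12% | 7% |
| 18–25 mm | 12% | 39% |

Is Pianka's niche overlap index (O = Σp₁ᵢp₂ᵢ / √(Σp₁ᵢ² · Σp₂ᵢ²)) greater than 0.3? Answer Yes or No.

Yes

Convert percentages to proportions (divide by 100).
Σ p₁ᵢp₂ᵢ = 0.0527 + 0.0042 + 0.0018 + 0.0551 + 0.0084 + 0.0468 = 0.1690
Σp_1ᵢ² = 0.17² + 0.21² + 0.09² + 0.29² + 0.12² + 0.12² = 0.0289 + 0.0441 + 0.0081 + 0.0841 + 0.0144 + 0.0144 = 0.1940
Σp_2ᵢ² = 0.31² + 0.02² + 0.02² + 0.19² + 0.07² + 0.39² = 0.0961 + 0.0004 + 0.0004 + 0.0361 + 0.0049 + 0.1521 = 0.2900
O = 0.1690 / √(0.1940 × 0.2900) = 0.1690 / 0.23719 = 0.7125
O = 0.7125 > 0.3 → Yes.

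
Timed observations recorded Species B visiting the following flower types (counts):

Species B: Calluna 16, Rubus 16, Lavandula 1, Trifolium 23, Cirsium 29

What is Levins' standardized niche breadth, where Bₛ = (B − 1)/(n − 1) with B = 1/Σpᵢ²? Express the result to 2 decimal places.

Proportions for Species B (n=85): 16/85=0.1882, 16/85=0.1882, 1/85=0.0118, 23/85=0.2706, 29/85=0.3412
Σpᵢ² = 0.1882² + 0.1882² + 0.0118² + 0.2706² + 0.3412² = 0.035419 + 0.035419 + 0.000139 + 0.073224 + 0.116417 = 0.260618
B = 1 / 0.260618 = 3.8370
Bₛ = (B − 1)/(n − 1) = (3.8370 − 1)/(5 − 1) = 2.8370/4 = 0.7093

0.71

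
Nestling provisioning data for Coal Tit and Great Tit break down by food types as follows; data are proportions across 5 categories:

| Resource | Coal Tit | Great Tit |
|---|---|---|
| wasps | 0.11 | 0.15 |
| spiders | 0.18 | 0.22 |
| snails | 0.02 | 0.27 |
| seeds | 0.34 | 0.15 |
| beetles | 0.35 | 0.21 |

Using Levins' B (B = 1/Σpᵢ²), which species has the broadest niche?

Σp_Coalᵢ² = 0.11² + 0.18² + 0.02² + 0.34² + 0.35² = 0.0121 + 0.0324 + 0.0004 + 0.1156 + 0.1225 = 0.2830
B_Coal = 1 / 0.2830 = 3.5336
Σp_Greaᵢ² = 0.15² + 0.22² + 0.27² + 0.15² + 0.21² = 0.0225 + 0.0484 + 0.0729 + 0.0225 + 0.0441 = 0.2104
B_Grea = 1 / 0.2104 = 4.7529
Highest B → broadest niche (most generalist): Great Tit (B = 4.75).

Great Tit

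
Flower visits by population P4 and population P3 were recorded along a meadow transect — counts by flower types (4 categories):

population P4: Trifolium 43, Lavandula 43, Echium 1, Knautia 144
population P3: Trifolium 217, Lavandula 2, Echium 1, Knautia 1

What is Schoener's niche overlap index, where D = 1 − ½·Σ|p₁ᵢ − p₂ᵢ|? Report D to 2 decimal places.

0.20

Proportions for population P4 (n=231): 43/231=0.1861, 43/231=0.1861, 1/231=0.0043, 144/231=0.6234
Proportions for population P3 (n=221): 217/221=0.9819, 2/221=0.0090, 1/221=0.0045, 1/221=0.0045
Σ|p₁ᵢ − p₂ᵢ| = 0.7958 + 0.1771 + 0.0002 + 0.6189 = 1.5920
D = 1 − ½ × 1.5920 = 1 − 0.79600 = 0.20400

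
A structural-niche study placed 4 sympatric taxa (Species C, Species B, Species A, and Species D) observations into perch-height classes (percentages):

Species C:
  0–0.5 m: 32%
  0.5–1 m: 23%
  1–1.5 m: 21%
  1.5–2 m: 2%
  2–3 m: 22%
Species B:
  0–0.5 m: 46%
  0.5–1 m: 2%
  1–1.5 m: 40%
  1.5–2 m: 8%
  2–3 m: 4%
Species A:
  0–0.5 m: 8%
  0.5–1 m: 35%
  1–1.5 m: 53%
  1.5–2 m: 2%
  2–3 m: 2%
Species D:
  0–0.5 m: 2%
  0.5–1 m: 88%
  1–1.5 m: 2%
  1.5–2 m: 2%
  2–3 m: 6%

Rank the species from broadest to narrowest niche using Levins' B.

Species C > Species B > Species A > Species D

Convert percentages to proportions (divide by 100).
Σp_Cᵢ² = 0.32² + 0.23² + 0.21² + 0.02² + 0.22² = 0.1024 + 0.0529 + 0.0441 + 0.0004 + 0.0484 = 0.2482
B_C = 1 / 0.2482 = 4.0290
Σp_Bᵢ² = 0.46² + 0.02² + 0.40² + 0.08² + 0.04² = 0.2116 + 0.0004 + 0.1600 + 0.0064 + 0.0016 = 0.3800
B_B = 1 / 0.3800 = 2.6316
Σp_Aᵢ² = 0.08² + 0.35² + 0.53² + 0.02² + 0.02² = 0.0064 + 0.1225 + 0.2809 + 0.0004 + 0.0004 = 0.4106
B_A = 1 / 0.4106 = 2.4355
Σp_Dᵢ² = 0.02² + 0.88² + 0.02² + 0.02² + 0.06² = 0.0004 + 0.7744 + 0.0004 + 0.0004 + 0.0036 = 0.7792
B_D = 1 / 0.7792 = 1.2834
Ranking by B (broadest → narrowest): Species C (4.03) > Species B (2.63) > Species A (2.44) > Species D (1.28)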